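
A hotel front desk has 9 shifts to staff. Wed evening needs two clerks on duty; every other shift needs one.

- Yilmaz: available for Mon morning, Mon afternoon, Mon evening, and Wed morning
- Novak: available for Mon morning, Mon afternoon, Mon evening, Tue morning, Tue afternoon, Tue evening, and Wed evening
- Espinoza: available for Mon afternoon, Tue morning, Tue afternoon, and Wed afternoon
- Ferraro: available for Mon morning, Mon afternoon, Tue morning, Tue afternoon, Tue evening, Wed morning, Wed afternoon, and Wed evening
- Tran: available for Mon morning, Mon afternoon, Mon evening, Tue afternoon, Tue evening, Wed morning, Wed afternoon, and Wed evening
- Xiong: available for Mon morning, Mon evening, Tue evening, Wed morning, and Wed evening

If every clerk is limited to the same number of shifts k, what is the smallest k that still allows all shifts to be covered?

2

With 6 clerks and 10 worker-slots to fill, someone must work at least ⌈10/6⌉ = 2 shifts, so k ≥ 2.
k = 2 works: Mon morning→Ferraro, Mon afternoon→Espinoza, Mon evening→Yilmaz, Tue morning→Novak, Tue afternoon→Novak, Tue evening→Ferraro, Wed morning→Yilmaz, Wed afternoon→Espinoza, Wed evening→Tran+Xiong.
Loads: Yilmaz 2, Novak 2, Espinoza 2, Ferraro 2, Tran 1, Xiong 1 — all ≤ 2.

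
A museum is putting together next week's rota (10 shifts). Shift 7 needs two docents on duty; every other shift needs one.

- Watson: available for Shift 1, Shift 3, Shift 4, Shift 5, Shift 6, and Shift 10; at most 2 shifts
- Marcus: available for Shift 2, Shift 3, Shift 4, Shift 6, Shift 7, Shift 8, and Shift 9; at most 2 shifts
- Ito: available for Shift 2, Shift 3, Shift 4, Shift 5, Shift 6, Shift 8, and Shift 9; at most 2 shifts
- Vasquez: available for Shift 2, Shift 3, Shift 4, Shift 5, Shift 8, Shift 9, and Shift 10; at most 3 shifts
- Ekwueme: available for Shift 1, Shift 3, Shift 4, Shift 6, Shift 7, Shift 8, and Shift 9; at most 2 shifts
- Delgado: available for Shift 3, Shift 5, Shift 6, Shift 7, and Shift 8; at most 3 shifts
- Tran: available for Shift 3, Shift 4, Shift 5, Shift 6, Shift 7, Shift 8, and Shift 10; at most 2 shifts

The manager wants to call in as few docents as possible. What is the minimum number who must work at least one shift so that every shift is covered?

11 slots to fill and no one can take more than 3, so at least ⌈11/3⌉ = 4 docents are needed.
Any 4 docents together have capacity at most 3+3+2+2 = 10 < 11 slots, so 4 can never suffice.
Watson, Marcus, Ito, Vasquez, and Ekwueme alone can cover everything: Shift 1→Watson, Shift 2→Marcus, Shift 3→Vasquez, Shift 4→Ekwueme, Shift 5→Ito, Shift 6→Ito, Shift 7→Marcus+Ekwueme, Shift 8→Vasquez, Shift 9→Vasquez, Shift 10→Watson.

5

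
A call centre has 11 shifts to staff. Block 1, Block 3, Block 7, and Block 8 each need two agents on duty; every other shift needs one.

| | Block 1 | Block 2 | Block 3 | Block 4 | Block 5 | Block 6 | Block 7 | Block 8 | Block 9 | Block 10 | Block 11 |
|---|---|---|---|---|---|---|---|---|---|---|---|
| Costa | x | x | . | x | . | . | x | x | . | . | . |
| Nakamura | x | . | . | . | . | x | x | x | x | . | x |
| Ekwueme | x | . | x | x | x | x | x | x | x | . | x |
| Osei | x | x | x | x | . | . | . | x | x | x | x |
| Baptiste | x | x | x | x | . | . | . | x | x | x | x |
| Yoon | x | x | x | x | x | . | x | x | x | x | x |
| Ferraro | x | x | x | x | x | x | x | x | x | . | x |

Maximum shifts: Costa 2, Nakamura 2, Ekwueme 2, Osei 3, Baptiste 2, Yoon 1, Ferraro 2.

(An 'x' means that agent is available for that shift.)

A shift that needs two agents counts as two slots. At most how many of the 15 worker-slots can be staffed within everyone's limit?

Total capacity across all agents is 2+2+2+3+2+1+2 = 14, and 15 slots are needed, so at most 14 can be filled.
An assignment achieving 14: Block 1→Yoon+Ferraro, Block 2→Costa, Block 3→Ekwueme+Osei, Block 4→Osei, Block 5→Ekwueme, Block 6→Nakamura, Block 7→Costa+Nakamura, Block 8→Ferraro, Block 9→Baptiste, Block 10→Osei, Block 11→Baptiste.
Loads: Costa 2/2, Nakamura 2/2, Ekwueme 2/2, Osei 3/3, Baptiste 2/2, Yoon 1/1, Ferraro 2/2.

14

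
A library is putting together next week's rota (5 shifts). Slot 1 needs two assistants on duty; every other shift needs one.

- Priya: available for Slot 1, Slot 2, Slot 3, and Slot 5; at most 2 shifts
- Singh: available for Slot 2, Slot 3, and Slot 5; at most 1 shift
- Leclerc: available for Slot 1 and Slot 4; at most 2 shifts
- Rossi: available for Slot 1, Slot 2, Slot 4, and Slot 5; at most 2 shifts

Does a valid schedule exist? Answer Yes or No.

Yes

One valid schedule: Slot 1→Priya+Leclerc, Slot 2→Singh, Slot 3→Priya, Slot 4→Leclerc, Slot 5→Rossi.
Loads: Priya 2/2, Singh 1/1, Leclerc 2/2, Rossi 1/2 — all within limits.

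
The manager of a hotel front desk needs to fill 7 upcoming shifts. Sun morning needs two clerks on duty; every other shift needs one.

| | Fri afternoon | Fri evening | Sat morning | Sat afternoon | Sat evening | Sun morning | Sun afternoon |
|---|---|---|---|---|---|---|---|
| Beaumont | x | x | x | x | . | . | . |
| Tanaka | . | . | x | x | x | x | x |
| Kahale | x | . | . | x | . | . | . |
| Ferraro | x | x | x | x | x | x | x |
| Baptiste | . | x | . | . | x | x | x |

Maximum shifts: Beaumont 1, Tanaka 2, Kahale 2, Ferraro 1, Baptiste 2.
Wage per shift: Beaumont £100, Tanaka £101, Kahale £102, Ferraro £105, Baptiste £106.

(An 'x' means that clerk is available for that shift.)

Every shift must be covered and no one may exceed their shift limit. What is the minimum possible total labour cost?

£823

Picking the cheapest available clerk for each shift independently would cost £808, but that ignores the shift limits.
An optimal schedule: Fri afternoon→Kahale, Fri evening→Beaumont, Sat morning→Tanaka, Sat afternoon→Kahale, Sat evening→Tanaka, Sun morning→Ferraro+Baptiste, Sun afternoon→Baptiste.
Total: 102 + 100 + 101 + 102 + 101 + 105 + 106 + 106 = £823.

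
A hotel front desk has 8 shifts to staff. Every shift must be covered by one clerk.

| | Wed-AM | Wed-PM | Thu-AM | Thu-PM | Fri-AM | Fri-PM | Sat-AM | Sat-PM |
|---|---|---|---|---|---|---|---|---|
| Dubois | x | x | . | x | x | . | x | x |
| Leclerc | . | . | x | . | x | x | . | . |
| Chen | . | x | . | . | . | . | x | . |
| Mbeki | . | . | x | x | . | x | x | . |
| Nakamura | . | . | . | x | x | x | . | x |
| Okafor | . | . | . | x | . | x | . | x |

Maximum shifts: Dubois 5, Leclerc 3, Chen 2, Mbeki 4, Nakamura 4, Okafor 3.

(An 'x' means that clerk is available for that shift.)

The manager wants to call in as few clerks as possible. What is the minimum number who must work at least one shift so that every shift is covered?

2

8 slots to fill and no one can take more than 5, so at least ⌈8/5⌉ = 2 clerks are needed.
Dubois and Leclerc alone can cover everything: Wed-AM→Dubois, Wed-PM→Dubois, Thu-AM→Leclerc, Thu-PM→Dubois, Fri-AM→Leclerc, Fri-PM→Leclerc, Sat-AM→Dubois, Sat-PM→Dubois.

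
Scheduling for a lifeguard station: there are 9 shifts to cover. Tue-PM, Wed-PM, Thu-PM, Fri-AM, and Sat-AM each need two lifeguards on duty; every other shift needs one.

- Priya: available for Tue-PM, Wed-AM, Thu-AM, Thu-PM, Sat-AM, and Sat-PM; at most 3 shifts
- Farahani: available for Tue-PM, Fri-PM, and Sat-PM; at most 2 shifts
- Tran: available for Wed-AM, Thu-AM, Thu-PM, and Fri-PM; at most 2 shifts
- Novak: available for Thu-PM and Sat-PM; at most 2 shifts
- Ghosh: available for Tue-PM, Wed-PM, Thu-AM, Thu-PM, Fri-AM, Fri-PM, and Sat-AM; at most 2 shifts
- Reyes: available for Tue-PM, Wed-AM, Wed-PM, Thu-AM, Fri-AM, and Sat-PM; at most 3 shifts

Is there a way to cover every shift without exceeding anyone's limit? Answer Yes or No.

No

Total capacity is 14 and 14 slots are needed, so capacity alone doesn't rule it out.
Shifts {Wed-PM, Fri-AM, Sat-AM} need 6 worker-slots in total, but the lifeguards available for any of those shifts (Priya, Ghosh, and Reyes) can supply at most 5 among them. So no valid schedule exists.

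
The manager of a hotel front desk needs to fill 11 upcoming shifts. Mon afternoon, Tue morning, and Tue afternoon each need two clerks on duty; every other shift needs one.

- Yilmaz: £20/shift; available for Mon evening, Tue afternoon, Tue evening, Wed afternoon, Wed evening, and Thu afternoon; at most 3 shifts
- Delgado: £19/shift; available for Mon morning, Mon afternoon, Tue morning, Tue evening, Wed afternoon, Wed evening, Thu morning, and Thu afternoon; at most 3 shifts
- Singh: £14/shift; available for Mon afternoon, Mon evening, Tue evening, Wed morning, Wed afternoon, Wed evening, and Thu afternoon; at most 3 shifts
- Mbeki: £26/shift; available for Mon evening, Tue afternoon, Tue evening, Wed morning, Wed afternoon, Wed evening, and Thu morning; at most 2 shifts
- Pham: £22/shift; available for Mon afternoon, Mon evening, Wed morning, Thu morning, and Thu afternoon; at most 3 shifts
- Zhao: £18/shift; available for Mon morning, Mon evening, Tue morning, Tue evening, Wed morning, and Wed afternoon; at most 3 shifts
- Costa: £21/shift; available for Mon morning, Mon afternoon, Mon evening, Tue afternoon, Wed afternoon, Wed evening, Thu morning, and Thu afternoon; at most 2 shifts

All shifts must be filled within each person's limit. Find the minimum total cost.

Tue morning can only be covered by Delgado and Zhao, so that assignment is forced.
Picking the cheapest available clerk for each shift independently would cost £232, but that ignores the shift limits.
An optimal schedule: Mon morning→Zhao, Mon afternoon→Delgado+Costa, Mon evening→Zhao, Tue morning→Zhao+Delgado, Tue afternoon→Yilmaz+Costa, Tue evening→Singh, Wed morning→Singh, Wed afternoon→Yilmaz, Wed evening→Singh, Thu morning→Delgado, Thu afternoon→Yilmaz.
Total: 18 + 19 + 21 + 18 + 18 + 19 + 20 + 21 + 14 + 14 + 20 + 14 + 19 + 20 = £255.

£255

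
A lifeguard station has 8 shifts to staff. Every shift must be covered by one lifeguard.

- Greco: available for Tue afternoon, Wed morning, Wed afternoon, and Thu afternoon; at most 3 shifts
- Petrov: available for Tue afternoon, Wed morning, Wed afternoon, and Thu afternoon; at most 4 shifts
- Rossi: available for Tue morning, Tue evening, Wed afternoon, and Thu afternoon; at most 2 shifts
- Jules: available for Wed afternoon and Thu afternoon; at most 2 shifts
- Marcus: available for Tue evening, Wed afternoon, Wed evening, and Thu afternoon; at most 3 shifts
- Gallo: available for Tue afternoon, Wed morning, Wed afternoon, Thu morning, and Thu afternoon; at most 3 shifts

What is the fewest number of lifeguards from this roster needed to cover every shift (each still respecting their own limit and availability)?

3

8 slots to fill and no one can take more than 4, so at least ⌈8/4⌉ = 2 lifeguards are needed.
Any 2 lifeguards together have capacity at most 4+3 = 7 < 8 slots, so 2 can never suffice.
Rossi, Marcus, and Gallo alone can cover everything: Tue morning→Rossi, Tue afternoon→Gallo, Tue evening→Rossi, Wed morning→Gallo, Wed afternoon→Marcus, Wed evening→Marcus, Thu morning→Gallo, Thu afternoon→Marcus.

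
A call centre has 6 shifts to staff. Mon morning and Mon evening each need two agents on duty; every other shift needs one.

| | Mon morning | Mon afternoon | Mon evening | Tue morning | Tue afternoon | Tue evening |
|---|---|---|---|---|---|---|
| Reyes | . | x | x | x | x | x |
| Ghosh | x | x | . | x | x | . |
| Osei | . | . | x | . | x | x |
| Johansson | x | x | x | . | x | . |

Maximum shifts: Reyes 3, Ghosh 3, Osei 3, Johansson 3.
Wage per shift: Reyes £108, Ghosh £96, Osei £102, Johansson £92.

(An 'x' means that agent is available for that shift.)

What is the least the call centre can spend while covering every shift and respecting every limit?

£768

Mon morning can only be covered by Ghosh and Johansson, so that assignment is forced.
Picking the cheapest available agent for each shift independently would cost £764, but that ignores the shift limits.
An optimal schedule: Mon morning→Johansson+Ghosh, Mon afternoon→Johansson, Mon evening→Johansson+Osei, Tue morning→Ghosh, Tue afternoon→Ghosh, Tue evening→Osei.
Total: 92 + 96 + 92 + 92 + 102 + 96 + 96 + 102 = £768.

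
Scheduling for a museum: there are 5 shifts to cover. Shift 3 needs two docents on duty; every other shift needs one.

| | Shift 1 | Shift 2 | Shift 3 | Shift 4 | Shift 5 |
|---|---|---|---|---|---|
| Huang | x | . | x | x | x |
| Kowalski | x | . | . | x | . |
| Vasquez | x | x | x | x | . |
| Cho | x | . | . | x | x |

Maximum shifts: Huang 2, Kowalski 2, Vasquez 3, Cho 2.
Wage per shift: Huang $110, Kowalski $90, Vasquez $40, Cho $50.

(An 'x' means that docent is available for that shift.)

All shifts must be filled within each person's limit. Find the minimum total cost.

Shift 2 can only be covered by Vasquez, so that assignment is forced.
Shift 3 can only be covered by Huang and Vasquez, so that assignment is forced.
Picking the cheapest available docent for each shift independently would cost $320, but that ignores the shift limits.
An optimal schedule: Shift 1→Vasquez, Shift 2→Vasquez, Shift 3→Vasquez+Huang, Shift 4→Cho, Shift 5→Cho.
Total: 40 + 40 + 40 + 110 + 50 + 50 = $330.

$330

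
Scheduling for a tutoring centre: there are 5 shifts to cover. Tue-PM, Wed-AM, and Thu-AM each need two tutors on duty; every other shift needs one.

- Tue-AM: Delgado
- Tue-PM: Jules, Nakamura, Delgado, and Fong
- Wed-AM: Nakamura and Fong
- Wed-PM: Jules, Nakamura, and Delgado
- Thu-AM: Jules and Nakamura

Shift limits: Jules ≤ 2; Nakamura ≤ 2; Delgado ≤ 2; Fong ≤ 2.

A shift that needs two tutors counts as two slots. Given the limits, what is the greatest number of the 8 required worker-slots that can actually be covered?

Total capacity across all tutors is 2+2+2+2 = 8, and 8 slots are needed, so at most 8 can be filled.
An assignment achieving 8: Tue-AM→Delgado, Tue-PM→Delgado+Fong, Wed-AM→Nakamura+Fong, Wed-PM→Jules, Thu-AM→Jules+Nakamura.
Loads: Jules 2/2, Nakamura 2/2, Delgado 2/2, Fong 2/2.

8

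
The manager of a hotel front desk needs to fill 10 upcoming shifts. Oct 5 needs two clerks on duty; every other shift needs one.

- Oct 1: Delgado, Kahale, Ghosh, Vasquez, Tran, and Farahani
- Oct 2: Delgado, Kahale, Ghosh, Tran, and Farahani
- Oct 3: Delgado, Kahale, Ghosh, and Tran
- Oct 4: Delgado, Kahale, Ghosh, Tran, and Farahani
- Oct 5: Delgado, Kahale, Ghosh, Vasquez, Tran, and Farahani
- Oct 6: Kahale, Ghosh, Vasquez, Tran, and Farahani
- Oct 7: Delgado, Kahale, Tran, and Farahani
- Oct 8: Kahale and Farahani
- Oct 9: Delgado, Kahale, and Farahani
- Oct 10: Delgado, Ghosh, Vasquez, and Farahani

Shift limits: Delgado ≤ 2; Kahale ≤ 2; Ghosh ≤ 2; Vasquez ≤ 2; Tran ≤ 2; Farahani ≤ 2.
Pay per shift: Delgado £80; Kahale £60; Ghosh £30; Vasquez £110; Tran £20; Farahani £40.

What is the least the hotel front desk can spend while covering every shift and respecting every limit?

£570

Picking the cheapest available clerk for each shift independently would cost £280, but that ignores the shift limits.
An optimal schedule: Oct 1→Delgado, Oct 2→Ghosh, Oct 3→Tran, Oct 4→Kahale, Oct 5→Delgado+Vasquez, Oct 6→Kahale, Oct 7→Tran, Oct 8→Farahani, Oct 9→Farahani, Oct 10→Ghosh.
Total: 80 + 30 + 20 + 60 + 80 + 110 + 60 + 20 + 40 + 40 + 30 = £570.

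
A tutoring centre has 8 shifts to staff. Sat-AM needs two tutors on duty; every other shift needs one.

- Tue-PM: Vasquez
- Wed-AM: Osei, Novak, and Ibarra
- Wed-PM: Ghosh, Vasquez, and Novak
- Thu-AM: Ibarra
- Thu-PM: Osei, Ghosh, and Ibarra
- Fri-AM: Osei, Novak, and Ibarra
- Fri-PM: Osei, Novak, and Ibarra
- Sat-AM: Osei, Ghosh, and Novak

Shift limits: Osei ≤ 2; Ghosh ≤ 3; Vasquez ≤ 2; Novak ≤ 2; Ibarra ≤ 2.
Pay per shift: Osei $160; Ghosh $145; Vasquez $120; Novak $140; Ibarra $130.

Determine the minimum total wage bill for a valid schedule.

$1230

Tue-PM can only be covered by Vasquez, so that assignment is forced.
Thu-AM can only be covered by Ibarra, so that assignment is forced.
Picking the cheapest available tutor for each shift independently would cost $1175, but that ignores the shift limits.
An optimal schedule: Tue-PM→Vasquez, Wed-AM→Ibarra, Wed-PM→Vasquez, Thu-AM→Ibarra, Thu-PM→Ghosh, Fri-AM→Novak, Fri-PM→Novak, Sat-AM→Ghosh+Osei.
Total: 120 + 130 + 120 + 130 + 145 + 140 + 140 + 145 + 160 = $1230.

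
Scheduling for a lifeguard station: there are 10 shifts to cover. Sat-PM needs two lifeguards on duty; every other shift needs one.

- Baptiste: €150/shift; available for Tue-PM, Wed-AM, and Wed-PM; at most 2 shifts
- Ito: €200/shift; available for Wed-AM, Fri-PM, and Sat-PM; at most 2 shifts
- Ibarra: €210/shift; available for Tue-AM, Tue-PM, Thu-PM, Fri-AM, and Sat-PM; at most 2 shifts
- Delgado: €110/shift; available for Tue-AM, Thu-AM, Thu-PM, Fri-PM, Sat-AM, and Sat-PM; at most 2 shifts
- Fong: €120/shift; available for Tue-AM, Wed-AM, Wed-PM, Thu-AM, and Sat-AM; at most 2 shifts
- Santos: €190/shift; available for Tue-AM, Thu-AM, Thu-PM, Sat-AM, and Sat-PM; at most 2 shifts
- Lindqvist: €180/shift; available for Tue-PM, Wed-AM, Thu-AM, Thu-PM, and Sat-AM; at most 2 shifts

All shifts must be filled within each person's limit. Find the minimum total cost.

Fri-AM can only be covered by Ibarra, so that assignment is forced.
Picking the cheapest available lifeguard for each shift independently would cost €1450, but that ignores the shift limits.
An optimal schedule: Tue-AM→Fong, Tue-PM→Baptiste, Wed-AM→Baptiste, Wed-PM→Fong, Thu-AM→Lindqvist, Thu-PM→Lindqvist, Fri-AM→Ibarra, Fri-PM→Delgado, Sat-AM→Santos, Sat-PM→Delgado+Santos.
Total: 120 + 150 + 150 + 120 + 180 + 180 + 210 + 110 + 190 + 110 + 190 = €1710.

€1710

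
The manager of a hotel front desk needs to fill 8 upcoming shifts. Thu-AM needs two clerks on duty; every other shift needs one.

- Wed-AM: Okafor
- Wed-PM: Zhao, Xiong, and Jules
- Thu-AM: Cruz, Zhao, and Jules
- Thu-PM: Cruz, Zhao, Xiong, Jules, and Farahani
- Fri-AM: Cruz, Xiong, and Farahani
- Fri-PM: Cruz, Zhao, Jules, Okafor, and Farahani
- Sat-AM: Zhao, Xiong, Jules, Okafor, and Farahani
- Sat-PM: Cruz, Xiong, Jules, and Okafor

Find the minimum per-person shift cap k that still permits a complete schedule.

2

With 6 clerks and 9 worker-slots to fill, someone must work at least ⌈9/6⌉ = 2 shifts, so k ≥ 2.
k = 2 works: Wed-AM→Okafor, Wed-PM→Zhao, Thu-AM→Cruz+Zhao, Thu-PM→Xiong, Fri-AM→Cruz, Fri-PM→Jules, Sat-AM→Jules, Sat-PM→Xiong.
Loads: Cruz 2, Zhao 2, Xiong 2, Jules 2, Okafor 1, Farahani 0 — all ≤ 2.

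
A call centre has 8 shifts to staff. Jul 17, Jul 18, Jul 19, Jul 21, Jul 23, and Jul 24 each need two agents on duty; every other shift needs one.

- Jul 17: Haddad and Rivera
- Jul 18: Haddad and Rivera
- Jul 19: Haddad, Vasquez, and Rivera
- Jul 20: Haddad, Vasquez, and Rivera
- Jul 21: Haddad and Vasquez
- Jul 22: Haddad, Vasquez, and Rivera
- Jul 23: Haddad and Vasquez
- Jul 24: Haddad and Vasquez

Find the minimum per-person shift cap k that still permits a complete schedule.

With 3 agents and 14 worker-slots to fill, someone must work at least ⌈14/3⌉ = 5 shifts, so k ≥ 5.
k = 5 works: Jul 17→Haddad+Rivera, Jul 18→Haddad+Rivera, Jul 19→Vasquez+Rivera, Jul 20→Vasquez, Jul 21→Haddad+Vasquez, Jul 22→Rivera, Jul 23→Haddad+Vasquez, Jul 24→Haddad+Vasquez.
Loads: Haddad 5, Vasquez 5, Rivera 4 — all ≤ 5.

5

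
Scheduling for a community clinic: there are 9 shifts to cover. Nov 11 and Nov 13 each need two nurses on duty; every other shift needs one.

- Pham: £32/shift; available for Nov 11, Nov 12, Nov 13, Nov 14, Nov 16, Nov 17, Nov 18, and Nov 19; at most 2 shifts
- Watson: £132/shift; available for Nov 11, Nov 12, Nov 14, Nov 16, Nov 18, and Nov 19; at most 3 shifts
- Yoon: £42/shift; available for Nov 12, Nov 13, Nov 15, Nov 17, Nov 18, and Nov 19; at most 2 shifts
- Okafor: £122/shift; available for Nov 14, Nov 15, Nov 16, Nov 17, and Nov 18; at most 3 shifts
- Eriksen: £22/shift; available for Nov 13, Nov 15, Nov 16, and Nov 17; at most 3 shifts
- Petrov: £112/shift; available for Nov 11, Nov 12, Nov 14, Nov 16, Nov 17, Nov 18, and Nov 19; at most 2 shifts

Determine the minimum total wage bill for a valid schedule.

£682

Picking the cheapest available nurse for each shift independently would cost £392, but that ignores the shift limits.
An optimal schedule: Nov 11→Pham+Petrov, Nov 12→Yoon, Nov 13→Eriksen+Pham, Nov 14→Petrov, Nov 15→Eriksen, Nov 16→Eriksen, Nov 17→Okafor, Nov 18→Okafor, Nov 19→Yoon.
Total: 32 + 112 + 42 + 22 + 32 + 112 + 22 + 22 + 122 + 122 + 42 = £682.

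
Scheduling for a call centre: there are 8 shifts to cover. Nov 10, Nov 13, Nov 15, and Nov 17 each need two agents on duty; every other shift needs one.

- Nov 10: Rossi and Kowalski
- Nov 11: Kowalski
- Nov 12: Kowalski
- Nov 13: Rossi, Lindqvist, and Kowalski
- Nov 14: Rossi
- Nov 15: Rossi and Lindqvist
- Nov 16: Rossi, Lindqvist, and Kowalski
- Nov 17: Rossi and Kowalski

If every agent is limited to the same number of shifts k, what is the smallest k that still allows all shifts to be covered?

With 3 agents and 12 worker-slots to fill, someone must work at least ⌈12/3⌉ = 4 shifts, so k ≥ 4.
k = 4 is infeasible (exhaustive check).
k = 5 works: Nov 10→Rossi+Kowalski, Nov 11→Kowalski, Nov 12→Kowalski, Nov 13→Rossi+Lindqvist, Nov 14→Rossi, Nov 15→Rossi+Lindqvist, Nov 16→Lindqvist, Nov 17→Rossi+Kowalski.
Loads: Rossi 5, Lindqvist 3, Kowalski 4 — all ≤ 5.

5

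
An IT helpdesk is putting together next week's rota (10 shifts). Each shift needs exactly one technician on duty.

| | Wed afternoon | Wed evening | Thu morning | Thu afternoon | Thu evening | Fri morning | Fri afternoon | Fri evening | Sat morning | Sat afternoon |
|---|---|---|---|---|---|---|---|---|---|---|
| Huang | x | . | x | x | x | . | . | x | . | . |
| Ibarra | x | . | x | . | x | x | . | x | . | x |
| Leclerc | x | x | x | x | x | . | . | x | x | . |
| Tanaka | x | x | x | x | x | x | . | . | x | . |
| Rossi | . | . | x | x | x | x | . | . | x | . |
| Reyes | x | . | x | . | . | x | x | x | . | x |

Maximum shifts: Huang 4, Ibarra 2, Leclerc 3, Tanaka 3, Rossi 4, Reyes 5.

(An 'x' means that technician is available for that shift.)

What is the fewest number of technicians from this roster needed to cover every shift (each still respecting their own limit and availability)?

3

10 slots to fill and no one can take more than 5, so at least ⌈10/5⌉ = 2 technicians are needed.
Any 2 technicians together have capacity at most 5+4 = 9 < 10 slots, so 2 can never suffice.
Huang, Leclerc, and Reyes alone can cover everything: Wed afternoon→Huang, Wed evening→Leclerc, Thu morning→Huang, Thu afternoon→Huang, Thu evening→Huang, Fri morning→Reyes, Fri afternoon→Reyes, Fri evening→Leclerc, Sat morning→Leclerc, Sat afternoon→Reyes.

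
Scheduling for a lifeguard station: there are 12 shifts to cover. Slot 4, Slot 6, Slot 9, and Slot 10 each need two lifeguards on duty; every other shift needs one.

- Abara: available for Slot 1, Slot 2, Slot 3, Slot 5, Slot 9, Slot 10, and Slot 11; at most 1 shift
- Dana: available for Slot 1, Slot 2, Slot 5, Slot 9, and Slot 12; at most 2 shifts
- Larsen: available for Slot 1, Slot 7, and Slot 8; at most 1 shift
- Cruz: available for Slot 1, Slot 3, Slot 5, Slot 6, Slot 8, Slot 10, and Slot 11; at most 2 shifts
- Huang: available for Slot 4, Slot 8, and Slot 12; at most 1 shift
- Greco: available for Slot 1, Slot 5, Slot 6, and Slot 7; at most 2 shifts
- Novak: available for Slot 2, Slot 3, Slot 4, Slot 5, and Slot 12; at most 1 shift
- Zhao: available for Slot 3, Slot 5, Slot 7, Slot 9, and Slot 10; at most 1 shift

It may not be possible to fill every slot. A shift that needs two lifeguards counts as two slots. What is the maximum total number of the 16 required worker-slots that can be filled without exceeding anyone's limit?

11

Total capacity across all lifeguards is 1+2+1+2+1+2+1+1 = 11, and 16 slots are needed, so at most 11 can be filled.
An assignment achieving 11: Slot 1→Greco, Slot 2→Dana, Slot 4→Huang+Novak, Slot 6→Cruz+Greco, Slot 7→Larsen, Slot 8→Cruz, Slot 9→Dana+Zhao, Slot 11→Abara.
Loads: Abara 1/1, Dana 2/2, Larsen 1/1, Cruz 2/2, Huang 1/1, Greco 2/2, Novak 1/1, Zhao 1/1.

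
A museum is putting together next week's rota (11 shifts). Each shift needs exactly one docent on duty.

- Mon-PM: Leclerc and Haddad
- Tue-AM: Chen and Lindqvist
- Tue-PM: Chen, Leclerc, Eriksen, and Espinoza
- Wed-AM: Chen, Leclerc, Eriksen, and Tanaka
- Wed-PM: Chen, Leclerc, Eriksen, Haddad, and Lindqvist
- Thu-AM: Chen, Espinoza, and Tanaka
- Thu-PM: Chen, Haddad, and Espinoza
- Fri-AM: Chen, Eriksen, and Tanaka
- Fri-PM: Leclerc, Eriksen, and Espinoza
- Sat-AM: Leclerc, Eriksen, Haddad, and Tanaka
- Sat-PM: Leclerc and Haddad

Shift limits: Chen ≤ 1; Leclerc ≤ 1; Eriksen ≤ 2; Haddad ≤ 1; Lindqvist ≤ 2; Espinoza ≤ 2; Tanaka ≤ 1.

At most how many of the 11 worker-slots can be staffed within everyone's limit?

10

Total capacity across all docents is 1+1+2+1+2+2+1 = 10, and 11 slots are needed, so at most 10 can be filled.
An assignment achieving 10: Mon-PM→Leclerc, Tue-AM→Lindqvist, Tue-PM→Espinoza, Wed-AM→Tanaka, Wed-PM→Lindqvist, Thu-AM→Chen, Thu-PM→Espinoza, Fri-AM→Eriksen, Fri-PM→Eriksen, Sat-PM→Haddad.
Loads: Chen 1/1, Leclerc 1/1, Eriksen 2/2, Haddad 1/1, Lindqvist 2/2, Espinoza 2/2, Tanaka 1/1.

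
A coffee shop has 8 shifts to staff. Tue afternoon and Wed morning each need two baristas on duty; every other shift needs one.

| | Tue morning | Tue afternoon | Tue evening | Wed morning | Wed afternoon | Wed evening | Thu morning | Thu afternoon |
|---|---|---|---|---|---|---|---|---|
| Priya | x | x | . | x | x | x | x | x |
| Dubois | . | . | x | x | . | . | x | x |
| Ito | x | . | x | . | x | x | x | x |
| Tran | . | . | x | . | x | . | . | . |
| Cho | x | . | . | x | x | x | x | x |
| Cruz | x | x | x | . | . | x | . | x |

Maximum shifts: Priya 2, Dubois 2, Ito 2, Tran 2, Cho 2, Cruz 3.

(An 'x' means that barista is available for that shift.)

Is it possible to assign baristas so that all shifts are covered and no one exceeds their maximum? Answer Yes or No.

Tue afternoon can only be covered by Priya and Cruz, so that assignment is forced.
One valid schedule: Tue morning→Ito, Tue afternoon→Priya+Cruz, Tue evening→Dubois, Wed morning→Priya+Dubois, Wed afternoon→Ito, Wed evening→Cho, Thu morning→Cho, Thu afternoon→Cruz.
Loads: Priya 2/2, Dubois 2/2, Ito 2/2, Tran 0/2, Cho 2/2, Cruz 2/3 — all within limits.

Yes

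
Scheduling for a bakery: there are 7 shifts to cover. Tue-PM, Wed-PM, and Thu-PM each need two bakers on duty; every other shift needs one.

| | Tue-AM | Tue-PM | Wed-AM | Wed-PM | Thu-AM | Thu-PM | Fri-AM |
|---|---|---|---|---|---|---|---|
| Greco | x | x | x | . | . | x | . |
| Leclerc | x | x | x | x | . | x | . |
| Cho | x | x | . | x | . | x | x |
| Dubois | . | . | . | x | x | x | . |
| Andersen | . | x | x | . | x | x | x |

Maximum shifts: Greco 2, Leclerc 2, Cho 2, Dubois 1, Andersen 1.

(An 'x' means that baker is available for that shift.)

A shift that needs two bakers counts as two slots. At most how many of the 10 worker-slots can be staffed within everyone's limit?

8

Total capacity across all bakers is 2+2+2+1+1 = 8, and 10 slots are needed, so at most 8 can be filled.
An assignment achieving 8: Tue-AM→Greco, Tue-PM→Leclerc+Andersen, Wed-AM→Greco, Wed-PM→Leclerc+Cho, Thu-AM→Dubois, Fri-AM→Cho.
Loads: Greco 2/2, Leclerc 2/2, Cho 2/2, Dubois 1/1, Andersen 1/1.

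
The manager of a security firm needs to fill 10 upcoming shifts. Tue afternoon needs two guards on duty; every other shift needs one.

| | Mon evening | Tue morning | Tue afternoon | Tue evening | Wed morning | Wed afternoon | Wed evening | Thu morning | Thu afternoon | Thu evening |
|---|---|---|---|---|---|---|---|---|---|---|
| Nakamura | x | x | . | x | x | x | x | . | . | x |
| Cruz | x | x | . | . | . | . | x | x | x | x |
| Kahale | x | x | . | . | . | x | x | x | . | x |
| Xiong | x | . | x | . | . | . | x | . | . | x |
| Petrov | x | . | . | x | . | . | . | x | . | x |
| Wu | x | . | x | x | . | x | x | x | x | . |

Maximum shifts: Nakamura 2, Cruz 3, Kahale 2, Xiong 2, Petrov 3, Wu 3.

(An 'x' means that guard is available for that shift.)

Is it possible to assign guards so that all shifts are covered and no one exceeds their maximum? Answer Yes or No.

Yes

Tue afternoon can only be covered by Xiong and Wu, so that assignment is forced.
Wed morning can only be covered by Nakamura, so that assignment is forced.
One valid schedule: Mon evening→Xiong, Tue morning→Nakamura, Tue afternoon→Xiong+Wu, Tue evening→Petrov, Wed morning→Nakamura, Wed afternoon→Kahale, Wed evening→Cruz, Thu morning→Cruz, Thu afternoon→Cruz, Thu evening→Kahale.
Loads: Nakamura 2/2, Cruz 3/3, Kahale 2/2, Xiong 2/2, Petrov 1/3, Wu 1/3 — all within limits.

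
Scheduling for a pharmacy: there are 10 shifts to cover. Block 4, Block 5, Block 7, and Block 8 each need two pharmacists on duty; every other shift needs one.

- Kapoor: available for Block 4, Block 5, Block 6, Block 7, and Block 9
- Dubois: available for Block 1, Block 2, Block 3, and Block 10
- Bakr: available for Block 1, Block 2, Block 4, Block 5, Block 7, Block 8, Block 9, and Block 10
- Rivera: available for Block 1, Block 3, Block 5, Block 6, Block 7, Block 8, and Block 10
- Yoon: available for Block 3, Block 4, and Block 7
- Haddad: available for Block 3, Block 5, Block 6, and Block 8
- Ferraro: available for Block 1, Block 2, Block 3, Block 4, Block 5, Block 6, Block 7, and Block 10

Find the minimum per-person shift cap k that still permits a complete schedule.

2

With 7 pharmacists and 14 worker-slots to fill, someone must work at least ⌈14/7⌉ = 2 shifts, so k ≥ 2.
k = 2 works: Block 1→Dubois, Block 2→Dubois, Block 3→Haddad, Block 4→Yoon+Ferraro, Block 5→Rivera+Haddad, Block 6→Kapoor, Block 7→Yoon+Ferraro, Block 8→Bakr+Rivera, Block 9→Kapoor, Block 10→Bakr.
Loads: Kapoor 2, Dubois 2, Bakr 2, Rivera 2, Yoon 2, Haddad 2, Ferraro 2 — all ≤ 2.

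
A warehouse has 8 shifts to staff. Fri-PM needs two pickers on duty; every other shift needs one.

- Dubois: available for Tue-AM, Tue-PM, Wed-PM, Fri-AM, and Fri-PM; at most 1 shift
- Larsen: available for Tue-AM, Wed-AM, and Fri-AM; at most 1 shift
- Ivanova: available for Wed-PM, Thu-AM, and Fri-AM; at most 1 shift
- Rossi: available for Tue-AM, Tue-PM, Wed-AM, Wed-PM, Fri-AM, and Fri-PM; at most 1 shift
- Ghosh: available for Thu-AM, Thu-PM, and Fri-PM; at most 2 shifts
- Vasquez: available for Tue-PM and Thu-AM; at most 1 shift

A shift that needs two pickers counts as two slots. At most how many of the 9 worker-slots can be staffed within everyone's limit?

7

Total capacity across all pickers is 1+1+1+1+2+1 = 7, and 9 slots are needed, so at most 7 can be filled.
An assignment achieving 7: Tue-AM→Dubois, Tue-PM→Rossi, Wed-AM→Larsen, Wed-PM→Ivanova, Thu-AM→Vasquez, Thu-PM→Ghosh, Fri-PM→Ghosh.
Loads: Dubois 1/1, Larsen 1/1, Ivanova 1/1, Rossi 1/1, Ghosh 2/2, Vasquez 1/1.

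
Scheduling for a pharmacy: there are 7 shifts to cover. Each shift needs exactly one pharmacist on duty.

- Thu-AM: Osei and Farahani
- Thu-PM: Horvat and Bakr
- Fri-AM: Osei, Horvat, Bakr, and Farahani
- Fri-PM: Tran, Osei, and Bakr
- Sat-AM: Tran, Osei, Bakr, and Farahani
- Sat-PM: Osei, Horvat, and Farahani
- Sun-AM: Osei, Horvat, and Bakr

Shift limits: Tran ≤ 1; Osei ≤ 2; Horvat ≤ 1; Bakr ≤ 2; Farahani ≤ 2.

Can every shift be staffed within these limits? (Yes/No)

Yes

One valid schedule: Thu-AM→Osei, Thu-PM→Horvat, Fri-AM→Bakr, Fri-PM→Tran, Sat-AM→Farahani, Sat-PM→Osei, Sun-AM→Bakr.
Loads: Tran 1/1, Osei 2/2, Horvat 1/1, Bakr 2/2, Farahani 1/2 — all within limits.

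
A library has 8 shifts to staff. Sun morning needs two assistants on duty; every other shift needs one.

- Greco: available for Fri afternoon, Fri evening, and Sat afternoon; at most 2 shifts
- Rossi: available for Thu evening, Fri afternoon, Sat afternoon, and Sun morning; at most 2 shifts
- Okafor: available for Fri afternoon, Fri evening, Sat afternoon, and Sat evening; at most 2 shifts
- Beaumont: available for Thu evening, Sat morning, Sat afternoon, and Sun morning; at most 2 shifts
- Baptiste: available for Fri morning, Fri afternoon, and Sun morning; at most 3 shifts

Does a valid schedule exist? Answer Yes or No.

Yes

Fri morning can only be covered by Baptiste, so that assignment is forced.
Sat morning can only be covered by Beaumont, so that assignment is forced.
Sat evening can only be covered by Okafor, so that assignment is forced.
One valid schedule: Thu evening→Rossi, Fri morning→Baptiste, Fri afternoon→Greco, Fri evening→Greco, Sat morning→Beaumont, Sat afternoon→Okafor, Sat evening→Okafor, Sun morning→Rossi+Beaumont.
Loads: Greco 2/2, Rossi 2/2, Okafor 2/2, Beaumont 2/2, Baptiste 1/3 — all within limits.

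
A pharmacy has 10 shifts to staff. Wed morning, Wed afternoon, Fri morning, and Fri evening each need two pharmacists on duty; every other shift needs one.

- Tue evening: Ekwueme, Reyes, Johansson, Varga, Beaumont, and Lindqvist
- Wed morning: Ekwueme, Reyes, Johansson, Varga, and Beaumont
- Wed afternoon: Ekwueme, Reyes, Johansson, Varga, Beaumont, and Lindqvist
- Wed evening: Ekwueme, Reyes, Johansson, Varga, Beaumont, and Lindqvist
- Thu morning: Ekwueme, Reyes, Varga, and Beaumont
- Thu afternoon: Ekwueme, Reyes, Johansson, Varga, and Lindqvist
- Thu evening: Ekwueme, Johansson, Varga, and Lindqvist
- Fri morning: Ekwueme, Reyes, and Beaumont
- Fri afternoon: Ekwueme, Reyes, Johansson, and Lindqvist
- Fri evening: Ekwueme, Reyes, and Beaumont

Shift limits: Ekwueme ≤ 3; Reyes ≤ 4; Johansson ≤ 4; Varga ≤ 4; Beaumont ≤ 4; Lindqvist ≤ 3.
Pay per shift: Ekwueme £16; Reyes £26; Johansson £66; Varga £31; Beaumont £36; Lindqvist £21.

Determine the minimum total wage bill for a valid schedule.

Picking the cheapest available pharmacist for each shift independently would cost £259, but that ignores the shift limits.
An optimal schedule: Tue evening→Varga, Wed morning→Reyes+Varga, Wed afternoon→Reyes+Varga, Wed evening→Varga, Thu morning→Ekwueme, Thu afternoon→Lindqvist, Thu evening→Lindqvist, Fri morning→Ekwueme+Reyes, Fri afternoon→Lindqvist, Fri evening→Ekwueme+Reyes.
Total: 31 + 26 + 31 + 26 + 31 + 31 + 16 + 21 + 21 + 16 + 26 + 21 + 16 + 26 = £339.

£339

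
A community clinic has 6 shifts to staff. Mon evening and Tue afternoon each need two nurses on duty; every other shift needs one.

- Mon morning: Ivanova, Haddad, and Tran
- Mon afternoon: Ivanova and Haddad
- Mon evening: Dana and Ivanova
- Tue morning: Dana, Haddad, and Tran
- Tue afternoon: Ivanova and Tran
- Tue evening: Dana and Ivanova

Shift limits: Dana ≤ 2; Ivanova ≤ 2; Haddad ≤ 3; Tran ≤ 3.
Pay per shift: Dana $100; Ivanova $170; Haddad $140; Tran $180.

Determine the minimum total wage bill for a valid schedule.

$1140

Mon evening can only be covered by Dana and Ivanova, so that assignment is forced.
Tue afternoon can only be covered by Ivanova and Tran, so that assignment is forced.
Picking the cheapest available nurse for each shift independently would cost $1100, but that ignores the shift limits.
An optimal schedule: Mon morning→Haddad, Mon afternoon→Haddad, Mon evening→Dana+Ivanova, Tue morning→Haddad, Tue afternoon→Ivanova+Tran, Tue evening→Dana.
Total: 140 + 140 + 100 + 170 + 140 + 170 + 180 + 100 = $1140.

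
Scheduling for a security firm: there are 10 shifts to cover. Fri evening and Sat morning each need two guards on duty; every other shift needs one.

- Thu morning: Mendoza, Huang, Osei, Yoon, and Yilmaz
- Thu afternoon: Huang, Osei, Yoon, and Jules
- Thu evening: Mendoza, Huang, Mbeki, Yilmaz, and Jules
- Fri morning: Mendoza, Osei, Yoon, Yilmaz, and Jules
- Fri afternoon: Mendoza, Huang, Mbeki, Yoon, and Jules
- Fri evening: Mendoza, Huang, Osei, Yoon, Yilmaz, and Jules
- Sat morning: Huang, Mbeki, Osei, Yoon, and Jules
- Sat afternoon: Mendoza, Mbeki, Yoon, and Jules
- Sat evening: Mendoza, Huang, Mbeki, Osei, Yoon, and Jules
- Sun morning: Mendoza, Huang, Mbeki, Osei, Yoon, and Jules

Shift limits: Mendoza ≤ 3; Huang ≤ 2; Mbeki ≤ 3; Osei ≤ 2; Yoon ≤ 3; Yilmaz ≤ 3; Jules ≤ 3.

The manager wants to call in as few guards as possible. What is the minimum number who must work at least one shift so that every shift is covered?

12 slots to fill and no one can take more than 3, so at least ⌈12/3⌉ = 4 guards are needed.
Mendoza, Mbeki, Yoon, and Yilmaz alone can cover everything: Thu morning→Mendoza, Thu afternoon→Yoon, Thu evening→Yilmaz, Fri morning→Yilmaz, Fri afternoon→Mendoza, Fri evening→Mendoza+Yilmaz, Sat morning→Mbeki+Yoon, Sat afternoon→Mbeki, Sat evening→Mbeki, Sun morning→Yoon.

4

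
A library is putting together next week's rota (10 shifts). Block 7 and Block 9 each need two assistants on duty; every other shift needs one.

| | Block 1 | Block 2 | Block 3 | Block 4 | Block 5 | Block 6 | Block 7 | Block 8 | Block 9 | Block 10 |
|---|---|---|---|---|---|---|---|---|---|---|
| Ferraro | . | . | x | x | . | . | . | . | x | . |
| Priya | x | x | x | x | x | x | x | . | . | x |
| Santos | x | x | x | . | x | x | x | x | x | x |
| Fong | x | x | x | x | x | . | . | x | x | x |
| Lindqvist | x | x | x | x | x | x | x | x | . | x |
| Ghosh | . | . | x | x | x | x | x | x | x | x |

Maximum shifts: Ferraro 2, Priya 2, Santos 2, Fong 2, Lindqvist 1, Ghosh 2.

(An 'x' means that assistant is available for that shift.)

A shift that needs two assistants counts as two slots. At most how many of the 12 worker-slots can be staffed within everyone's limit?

Total capacity across all assistants is 2+2+2+2+1+2 = 11, and 12 slots are needed, so at most 11 can be filled.
An assignment achieving 11: Block 1→Priya, Block 2→Priya, Block 4→Ferraro, Block 5→Ghosh, Block 6→Santos, Block 7→Santos+Lindqvist, Block 8→Fong, Block 9→Ferraro+Fong, Block 10→Ghosh.
Loads: Ferraro 2/2, Priya 2/2, Santos 2/2, Fong 2/2, Lindqvist 1/1, Ghosh 2/2.

11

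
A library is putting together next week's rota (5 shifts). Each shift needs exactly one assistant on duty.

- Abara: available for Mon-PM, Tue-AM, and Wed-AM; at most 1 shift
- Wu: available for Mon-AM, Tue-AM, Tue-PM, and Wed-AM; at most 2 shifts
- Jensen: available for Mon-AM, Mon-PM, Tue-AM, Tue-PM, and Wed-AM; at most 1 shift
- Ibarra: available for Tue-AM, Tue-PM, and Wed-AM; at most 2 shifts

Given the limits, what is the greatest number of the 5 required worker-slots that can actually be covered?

Total capacity across all assistants is 1+2+1+2 = 6, and 5 slots are needed, so at most 5 can be filled.
An assignment achieving 5: Mon-AM→Wu, Mon-PM→Abara, Tue-AM→Jensen, Tue-PM→Wu, Wed-AM→Ibarra.
Loads: Abara 1/1, Wu 2/2, Jensen 1/1, Ibarra 1/2.

5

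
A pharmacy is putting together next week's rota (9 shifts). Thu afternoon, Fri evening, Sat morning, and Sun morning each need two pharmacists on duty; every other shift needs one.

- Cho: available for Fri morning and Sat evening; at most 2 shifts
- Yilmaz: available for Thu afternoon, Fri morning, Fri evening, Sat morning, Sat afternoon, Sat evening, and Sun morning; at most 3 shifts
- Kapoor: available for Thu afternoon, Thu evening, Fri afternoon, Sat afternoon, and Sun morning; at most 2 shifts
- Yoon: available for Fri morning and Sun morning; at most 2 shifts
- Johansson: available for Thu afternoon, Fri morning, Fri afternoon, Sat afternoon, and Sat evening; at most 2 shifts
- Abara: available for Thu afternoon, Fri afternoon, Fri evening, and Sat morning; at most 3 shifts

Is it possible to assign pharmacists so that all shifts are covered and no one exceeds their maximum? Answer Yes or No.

Yes

Thu evening can only be covered by Kapoor, so that assignment is forced.
Fri evening can only be covered by Yilmaz and Abara, so that assignment is forced.
Sat morning can only be covered by Yilmaz and Abara, so that assignment is forced.
One valid schedule: Thu afternoon→Johansson+Abara, Thu evening→Kapoor, Fri morning→Cho, Fri afternoon→Kapoor, Fri evening→Yilmaz+Abara, Sat morning→Yilmaz+Abara, Sat afternoon→Johansson, Sat evening→Cho, Sun morning→Yilmaz+Yoon.
Loads: Cho 2/2, Yilmaz 3/3, Kapoor 2/2, Yoon 1/2, Johansson 2/2, Abara 3/3 — all within limits.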